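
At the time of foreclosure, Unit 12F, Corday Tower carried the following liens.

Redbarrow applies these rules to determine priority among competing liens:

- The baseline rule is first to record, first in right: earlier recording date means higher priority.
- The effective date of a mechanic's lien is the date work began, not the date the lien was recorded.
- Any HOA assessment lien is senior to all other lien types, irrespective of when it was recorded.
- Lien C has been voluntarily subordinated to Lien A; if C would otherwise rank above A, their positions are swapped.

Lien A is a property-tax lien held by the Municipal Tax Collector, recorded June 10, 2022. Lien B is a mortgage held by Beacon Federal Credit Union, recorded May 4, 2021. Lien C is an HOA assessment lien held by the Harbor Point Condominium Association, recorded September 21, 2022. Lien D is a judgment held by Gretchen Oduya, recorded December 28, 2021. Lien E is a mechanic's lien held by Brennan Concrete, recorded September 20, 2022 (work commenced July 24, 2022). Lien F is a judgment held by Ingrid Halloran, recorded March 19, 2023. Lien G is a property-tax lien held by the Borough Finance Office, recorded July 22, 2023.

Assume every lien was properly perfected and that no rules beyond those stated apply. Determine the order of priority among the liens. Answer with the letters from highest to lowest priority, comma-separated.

A, B, D, C, E, F, G

First, effective dates: E relates back to July 24, 2022 (work commenced).
As an HOA assessment lien, C is senior to every other lien.
Remaining liens by effective date: B (May 4, 2021), D (December 28, 2021), A (June 10, 2022), E (July 24, 2022), F (March 19, 2023), G (July 22, 2023).
The subordination applies — C was senior to A — so C and A swap.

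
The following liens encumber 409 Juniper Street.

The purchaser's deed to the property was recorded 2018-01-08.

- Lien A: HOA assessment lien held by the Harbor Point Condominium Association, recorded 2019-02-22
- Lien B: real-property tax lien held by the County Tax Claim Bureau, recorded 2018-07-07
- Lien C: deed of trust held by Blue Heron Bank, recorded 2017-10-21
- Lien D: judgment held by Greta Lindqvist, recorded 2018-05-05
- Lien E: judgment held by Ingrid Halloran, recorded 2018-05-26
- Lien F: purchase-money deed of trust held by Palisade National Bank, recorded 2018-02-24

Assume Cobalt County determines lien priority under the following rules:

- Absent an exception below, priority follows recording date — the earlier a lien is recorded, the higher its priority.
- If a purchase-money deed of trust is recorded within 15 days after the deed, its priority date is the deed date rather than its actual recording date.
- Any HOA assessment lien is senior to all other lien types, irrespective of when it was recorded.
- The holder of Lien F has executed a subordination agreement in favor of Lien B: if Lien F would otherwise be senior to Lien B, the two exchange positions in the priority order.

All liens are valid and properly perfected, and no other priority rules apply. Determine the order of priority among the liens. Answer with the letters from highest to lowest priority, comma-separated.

Effective dates: F was recorded 47 days after the deed, outside the 15-day window, so it keeps its recording date.
A is an HOA assessment lien and takes priority over every other lien.
Ordering the rest by effective date: C (2017-10-21), F (2018-02-24), D (2018-05-05), E (2018-05-26), B (2018-07-07).
F is senior to B before the subordination, so the two trade places.

A, C, B, D, E, F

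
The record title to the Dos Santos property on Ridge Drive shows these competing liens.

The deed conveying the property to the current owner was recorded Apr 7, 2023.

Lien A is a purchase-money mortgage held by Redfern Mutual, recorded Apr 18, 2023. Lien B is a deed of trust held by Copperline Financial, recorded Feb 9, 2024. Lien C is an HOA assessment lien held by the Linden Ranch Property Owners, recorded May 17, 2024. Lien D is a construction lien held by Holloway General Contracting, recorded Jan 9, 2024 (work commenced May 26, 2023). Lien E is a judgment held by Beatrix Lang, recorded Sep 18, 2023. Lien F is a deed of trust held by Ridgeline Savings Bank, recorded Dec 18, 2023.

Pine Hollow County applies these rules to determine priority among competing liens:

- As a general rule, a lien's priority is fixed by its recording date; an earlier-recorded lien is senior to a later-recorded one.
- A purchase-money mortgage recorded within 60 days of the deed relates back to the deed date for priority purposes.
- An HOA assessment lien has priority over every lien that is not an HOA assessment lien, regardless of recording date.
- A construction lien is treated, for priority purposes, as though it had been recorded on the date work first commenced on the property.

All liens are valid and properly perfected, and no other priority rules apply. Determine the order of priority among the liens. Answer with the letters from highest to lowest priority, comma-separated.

Effective dates after the stated exceptions: A's effective date is the deed date, Apr 7, 2023; D relates back to May 26, 2023 (work commenced).
C is an HOA assessment lien and takes priority over every other lien.
Ordering the rest by effective date: A (Apr 7, 2023), D (May 26, 2023), E (Sep 18, 2023), F (Dec 18, 2023), B (Feb 9, 2024).

C, A, D, E, F, B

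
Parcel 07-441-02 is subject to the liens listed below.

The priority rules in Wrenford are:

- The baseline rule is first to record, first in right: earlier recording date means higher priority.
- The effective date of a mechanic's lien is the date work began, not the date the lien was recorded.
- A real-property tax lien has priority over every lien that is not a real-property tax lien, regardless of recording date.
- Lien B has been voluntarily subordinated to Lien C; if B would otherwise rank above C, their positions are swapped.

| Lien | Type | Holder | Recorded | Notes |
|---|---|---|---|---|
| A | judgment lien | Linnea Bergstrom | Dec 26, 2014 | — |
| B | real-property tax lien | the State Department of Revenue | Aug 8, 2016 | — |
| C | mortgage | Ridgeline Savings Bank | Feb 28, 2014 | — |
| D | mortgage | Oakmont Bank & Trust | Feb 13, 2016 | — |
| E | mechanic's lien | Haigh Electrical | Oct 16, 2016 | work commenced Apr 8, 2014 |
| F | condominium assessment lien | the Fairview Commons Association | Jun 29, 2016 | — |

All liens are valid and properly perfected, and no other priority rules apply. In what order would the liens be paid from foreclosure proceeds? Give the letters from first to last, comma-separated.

C, B, E, A, D, F

Adjusting effective dates: E's effective date is Apr 8, 2014, when work began.
As a real-property tax lien, B is senior to every other lien.
Among the remaining liens, by effective date: C (Feb 28, 2014), E (Apr 8, 2014), A (Dec 26, 2014), D (Feb 13, 2016), F (Jun 29, 2016).
B is senior to C before the subordination, so the two trade places.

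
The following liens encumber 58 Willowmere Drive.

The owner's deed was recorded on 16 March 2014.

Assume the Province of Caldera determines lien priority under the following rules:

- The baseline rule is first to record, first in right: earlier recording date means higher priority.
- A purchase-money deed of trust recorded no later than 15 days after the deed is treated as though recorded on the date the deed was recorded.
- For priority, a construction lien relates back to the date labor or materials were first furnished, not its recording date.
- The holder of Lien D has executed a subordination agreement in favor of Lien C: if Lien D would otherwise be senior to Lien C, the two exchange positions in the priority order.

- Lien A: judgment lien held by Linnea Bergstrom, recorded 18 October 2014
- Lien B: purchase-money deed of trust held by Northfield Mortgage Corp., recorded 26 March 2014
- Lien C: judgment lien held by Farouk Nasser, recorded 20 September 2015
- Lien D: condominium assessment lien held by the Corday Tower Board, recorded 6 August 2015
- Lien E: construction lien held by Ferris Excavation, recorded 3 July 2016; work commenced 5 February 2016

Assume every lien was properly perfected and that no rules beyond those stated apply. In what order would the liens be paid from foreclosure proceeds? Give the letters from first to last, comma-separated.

B, A, C, D, E

Effective dates: B's effective date is the deed date, 16 March 2014; E is treated as recorded 5 February 2016, the work-commencement date.
Sorted by effective date: B (16 March 2014), A (18 October 2014), D (6 August 2015), C (20 September 2015), E (5 February 2016).
D would otherwise be senior to C, so under the subordination agreement D and C exchange positions.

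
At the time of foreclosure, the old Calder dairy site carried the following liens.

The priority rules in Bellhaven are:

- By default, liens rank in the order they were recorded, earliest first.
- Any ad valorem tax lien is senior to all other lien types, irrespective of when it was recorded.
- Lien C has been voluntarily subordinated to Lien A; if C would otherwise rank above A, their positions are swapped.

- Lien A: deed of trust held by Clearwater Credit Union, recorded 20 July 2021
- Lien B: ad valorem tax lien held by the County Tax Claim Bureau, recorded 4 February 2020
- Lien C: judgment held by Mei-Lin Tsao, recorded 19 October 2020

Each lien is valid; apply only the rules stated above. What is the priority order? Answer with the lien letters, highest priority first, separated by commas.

B is an ad valorem tax lien, so it outranks all other liens regardless of date.
Among the remaining liens, by effective date: C (19 October 2020), A (20 July 2021).
Because C would otherwise rank above A, the subordination swaps them.

B, A, C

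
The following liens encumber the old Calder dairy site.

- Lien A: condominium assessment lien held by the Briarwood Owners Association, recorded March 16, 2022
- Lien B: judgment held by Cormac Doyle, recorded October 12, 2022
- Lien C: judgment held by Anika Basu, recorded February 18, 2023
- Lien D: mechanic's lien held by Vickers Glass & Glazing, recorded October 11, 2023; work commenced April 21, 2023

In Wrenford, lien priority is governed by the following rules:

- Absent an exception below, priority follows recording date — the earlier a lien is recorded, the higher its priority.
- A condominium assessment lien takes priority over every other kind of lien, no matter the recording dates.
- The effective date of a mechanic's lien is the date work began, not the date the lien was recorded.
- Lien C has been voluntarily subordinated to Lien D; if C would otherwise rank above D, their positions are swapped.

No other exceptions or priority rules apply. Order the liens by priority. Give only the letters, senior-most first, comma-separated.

Effective dates after the stated exceptions: D relates back to April 21, 2023 (work commenced).
A is a condominium assessment lien and takes priority over every other lien.
Remaining liens by effective date: B (October 12, 2022), C (February 18, 2023), D (April 21, 2023).
C is senior to D before the subordination, so the two trade places.

A, B, D, C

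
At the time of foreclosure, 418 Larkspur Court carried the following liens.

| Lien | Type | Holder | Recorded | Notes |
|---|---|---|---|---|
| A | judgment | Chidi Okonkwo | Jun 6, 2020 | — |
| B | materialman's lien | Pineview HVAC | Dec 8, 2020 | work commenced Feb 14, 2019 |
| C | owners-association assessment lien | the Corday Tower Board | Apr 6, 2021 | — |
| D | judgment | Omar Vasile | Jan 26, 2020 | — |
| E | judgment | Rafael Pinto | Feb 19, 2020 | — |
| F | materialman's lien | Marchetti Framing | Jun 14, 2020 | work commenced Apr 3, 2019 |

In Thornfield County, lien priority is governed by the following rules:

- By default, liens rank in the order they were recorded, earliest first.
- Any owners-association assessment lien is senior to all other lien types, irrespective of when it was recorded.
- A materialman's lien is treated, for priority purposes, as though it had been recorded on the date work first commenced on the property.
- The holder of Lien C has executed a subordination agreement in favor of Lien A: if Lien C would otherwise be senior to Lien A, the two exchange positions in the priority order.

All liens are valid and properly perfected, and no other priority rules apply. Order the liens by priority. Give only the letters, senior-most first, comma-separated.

Adjusting effective dates: B relates back to Feb 14, 2019 (work commenced); F relates back to Apr 3, 2019 (work commenced).
C, as an owners-association assessment lien, has superpriority and ranks first.
Among the remaining liens, by effective date: B (Feb 14, 2019), F (Apr 3, 2019), D (Jan 26, 2020), E (Feb 19, 2020), A (Jun 6, 2020).
The subordination applies — C was senior to A — so C and A swap.

A, B, F, D, E, C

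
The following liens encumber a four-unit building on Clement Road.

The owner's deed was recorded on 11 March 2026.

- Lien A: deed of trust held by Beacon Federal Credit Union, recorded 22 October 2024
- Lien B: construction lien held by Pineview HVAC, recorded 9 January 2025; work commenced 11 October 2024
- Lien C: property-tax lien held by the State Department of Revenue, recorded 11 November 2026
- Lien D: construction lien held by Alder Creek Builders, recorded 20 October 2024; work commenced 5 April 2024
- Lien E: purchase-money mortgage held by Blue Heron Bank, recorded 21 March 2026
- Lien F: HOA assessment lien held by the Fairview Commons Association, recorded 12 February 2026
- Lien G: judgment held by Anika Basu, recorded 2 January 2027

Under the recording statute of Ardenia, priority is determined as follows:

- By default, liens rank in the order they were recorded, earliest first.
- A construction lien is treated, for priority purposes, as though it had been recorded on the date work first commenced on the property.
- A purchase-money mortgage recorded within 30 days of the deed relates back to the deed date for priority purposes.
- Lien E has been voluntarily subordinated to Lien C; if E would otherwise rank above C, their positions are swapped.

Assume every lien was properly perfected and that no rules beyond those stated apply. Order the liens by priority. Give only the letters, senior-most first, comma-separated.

Effective dates: B's effective date is 11 October 2024, when work began; D's effective date is 5 April 2024, when work began; E was recorded within the 30-day window, so its effective date is the deed date 11 March 2026.
Sorted by effective date: D (5 April 2024), B (11 October 2024), A (22 October 2024), F (12 February 2026), E (11 March 2026), C (11 November 2026), G (2 January 2027).
The subordination applies — E was senior to C — so E and C swap.

D, B, A, F, C, E, G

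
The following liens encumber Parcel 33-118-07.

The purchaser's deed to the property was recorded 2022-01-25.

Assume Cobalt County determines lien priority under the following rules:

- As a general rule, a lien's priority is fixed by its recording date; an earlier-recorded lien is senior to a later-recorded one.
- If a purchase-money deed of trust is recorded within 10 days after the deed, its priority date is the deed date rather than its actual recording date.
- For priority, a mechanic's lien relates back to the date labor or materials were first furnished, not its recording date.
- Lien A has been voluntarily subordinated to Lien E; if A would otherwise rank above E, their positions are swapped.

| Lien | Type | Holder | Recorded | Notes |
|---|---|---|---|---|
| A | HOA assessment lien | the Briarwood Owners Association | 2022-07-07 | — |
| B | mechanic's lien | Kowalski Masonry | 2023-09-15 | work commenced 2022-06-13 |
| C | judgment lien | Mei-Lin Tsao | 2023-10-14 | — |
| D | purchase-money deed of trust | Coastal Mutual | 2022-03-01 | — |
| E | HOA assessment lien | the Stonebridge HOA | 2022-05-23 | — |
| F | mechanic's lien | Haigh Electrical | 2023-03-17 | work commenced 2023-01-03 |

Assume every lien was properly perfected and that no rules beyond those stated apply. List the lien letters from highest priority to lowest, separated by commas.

Effective dates: B relates back to 2022-06-13 (work commenced); D was recorded 35 days after the deed, outside the 10-day window, so it keeps its recording date; F is treated as recorded 2023-01-03, the work-commencement date.
Ordering by effective date: D (2022-03-01), E (2022-05-23), B (2022-06-13), A (2022-07-07), F (2023-01-03), C (2023-10-14).
A already ranks below E; the subordination has no effect.

D, E, B, A, F, C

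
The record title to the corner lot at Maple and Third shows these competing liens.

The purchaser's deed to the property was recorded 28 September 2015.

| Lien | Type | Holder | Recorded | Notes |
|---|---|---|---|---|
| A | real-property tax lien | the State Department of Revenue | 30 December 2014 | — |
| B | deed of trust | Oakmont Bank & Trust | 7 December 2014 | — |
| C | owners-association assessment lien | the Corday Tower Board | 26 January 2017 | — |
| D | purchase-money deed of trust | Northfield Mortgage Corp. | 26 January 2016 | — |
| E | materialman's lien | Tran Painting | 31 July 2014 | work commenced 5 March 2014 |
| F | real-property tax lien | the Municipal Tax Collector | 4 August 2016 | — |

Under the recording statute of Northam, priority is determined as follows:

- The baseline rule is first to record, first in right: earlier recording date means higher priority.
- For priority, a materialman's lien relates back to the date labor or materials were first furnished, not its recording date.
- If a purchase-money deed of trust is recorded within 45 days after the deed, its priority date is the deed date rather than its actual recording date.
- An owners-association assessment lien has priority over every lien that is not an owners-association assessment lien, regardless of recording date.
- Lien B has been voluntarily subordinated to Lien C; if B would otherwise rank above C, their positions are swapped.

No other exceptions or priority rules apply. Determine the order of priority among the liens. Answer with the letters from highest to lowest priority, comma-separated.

C, E, B, A, D, F

Adjusting effective dates: D was recorded 120 days after the deed — beyond 45 days — so no relation-back applies; E is treated as recorded 5 March 2014, the work-commencement date.
As an owners-association assessment lien, C is senior to every other lien.
The other liens, earliest effective date first: E (5 March 2014), B (7 December 2014), A (30 December 2014), D (26 January 2016), F (4 August 2016).
B is already junior to C, so the subordination agreement changes nothing.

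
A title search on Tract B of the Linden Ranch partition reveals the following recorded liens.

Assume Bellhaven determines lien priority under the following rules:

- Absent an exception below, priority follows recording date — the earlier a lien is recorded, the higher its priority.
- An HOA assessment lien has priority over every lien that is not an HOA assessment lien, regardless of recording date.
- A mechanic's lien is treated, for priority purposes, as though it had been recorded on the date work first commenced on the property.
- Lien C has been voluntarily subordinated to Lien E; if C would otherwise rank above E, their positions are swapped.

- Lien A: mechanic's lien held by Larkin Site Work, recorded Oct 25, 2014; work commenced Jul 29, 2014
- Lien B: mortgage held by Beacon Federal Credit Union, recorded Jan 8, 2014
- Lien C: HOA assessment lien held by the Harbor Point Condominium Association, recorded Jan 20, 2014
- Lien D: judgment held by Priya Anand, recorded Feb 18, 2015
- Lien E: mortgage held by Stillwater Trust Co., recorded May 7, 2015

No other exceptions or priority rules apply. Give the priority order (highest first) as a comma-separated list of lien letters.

E, B, A, D, C

First, effective dates: A's effective date is Jul 29, 2014, when work began.
As an HOA assessment lien, C is senior to every other lien.
The other liens, earliest effective date first: B (Jan 8, 2014), A (Jul 29, 2014), D (Feb 18, 2015), E (May 7, 2015).
The subordination applies — C was senior to E — so C and E swap.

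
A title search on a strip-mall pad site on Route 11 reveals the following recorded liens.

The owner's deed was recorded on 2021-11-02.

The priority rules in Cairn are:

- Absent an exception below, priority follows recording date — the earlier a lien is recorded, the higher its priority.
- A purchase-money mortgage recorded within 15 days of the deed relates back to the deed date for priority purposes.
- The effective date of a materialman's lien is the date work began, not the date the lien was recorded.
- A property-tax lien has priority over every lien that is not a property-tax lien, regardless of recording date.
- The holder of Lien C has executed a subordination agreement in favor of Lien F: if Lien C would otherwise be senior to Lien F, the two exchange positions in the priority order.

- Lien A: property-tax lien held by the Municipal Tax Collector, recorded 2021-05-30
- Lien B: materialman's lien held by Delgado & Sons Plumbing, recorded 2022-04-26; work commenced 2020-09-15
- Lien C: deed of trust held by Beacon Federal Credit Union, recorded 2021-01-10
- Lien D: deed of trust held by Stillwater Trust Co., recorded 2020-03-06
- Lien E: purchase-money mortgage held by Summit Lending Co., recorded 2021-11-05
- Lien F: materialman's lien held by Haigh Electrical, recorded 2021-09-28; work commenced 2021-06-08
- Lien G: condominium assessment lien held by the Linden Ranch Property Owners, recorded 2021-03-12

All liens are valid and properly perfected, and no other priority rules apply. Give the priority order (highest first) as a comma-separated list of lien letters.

A, D, B, F, G, C, E

First, effective dates: B relates back to 2020-09-15 (work commenced); E was recorded within the 15-day window, so its effective date is the deed date 2021-11-02; F's effective date is 2021-06-08, when work began.
As a property-tax lien, A is senior to every other lien.
Ordering the rest by effective date: D (2020-03-06), B (2020-09-15), C (2021-01-10), G (2021-03-12), F (2021-06-08), E (2021-11-02).
C would otherwise be senior to F, so under the subordination agreement C and F exchange positions.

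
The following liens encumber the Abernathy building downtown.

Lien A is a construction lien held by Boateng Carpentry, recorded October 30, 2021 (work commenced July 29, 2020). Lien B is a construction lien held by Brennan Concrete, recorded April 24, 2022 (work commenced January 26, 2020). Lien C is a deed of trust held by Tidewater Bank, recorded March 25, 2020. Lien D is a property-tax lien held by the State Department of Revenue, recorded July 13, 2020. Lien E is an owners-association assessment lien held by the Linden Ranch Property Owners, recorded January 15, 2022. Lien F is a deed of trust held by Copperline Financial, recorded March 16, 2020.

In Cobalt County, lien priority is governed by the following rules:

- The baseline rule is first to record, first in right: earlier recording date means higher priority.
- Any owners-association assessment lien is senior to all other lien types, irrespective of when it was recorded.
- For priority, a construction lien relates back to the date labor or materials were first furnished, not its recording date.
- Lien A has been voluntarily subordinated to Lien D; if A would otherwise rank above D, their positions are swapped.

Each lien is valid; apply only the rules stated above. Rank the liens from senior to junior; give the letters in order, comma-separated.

Effective dates after the stated exceptions: A is treated as recorded July 29, 2020, the work-commencement date; B relates back to January 26, 2020 (work commenced).
As an owners-association assessment lien, E is senior to every other lien.
The other liens, earliest effective date first: B (January 26, 2020), F (March 16, 2020), C (March 25, 2020), D (July 13, 2020), A (July 29, 2020).
A is already junior to D, so the subordination agreement changes nothing.

E, B, F, C, D, A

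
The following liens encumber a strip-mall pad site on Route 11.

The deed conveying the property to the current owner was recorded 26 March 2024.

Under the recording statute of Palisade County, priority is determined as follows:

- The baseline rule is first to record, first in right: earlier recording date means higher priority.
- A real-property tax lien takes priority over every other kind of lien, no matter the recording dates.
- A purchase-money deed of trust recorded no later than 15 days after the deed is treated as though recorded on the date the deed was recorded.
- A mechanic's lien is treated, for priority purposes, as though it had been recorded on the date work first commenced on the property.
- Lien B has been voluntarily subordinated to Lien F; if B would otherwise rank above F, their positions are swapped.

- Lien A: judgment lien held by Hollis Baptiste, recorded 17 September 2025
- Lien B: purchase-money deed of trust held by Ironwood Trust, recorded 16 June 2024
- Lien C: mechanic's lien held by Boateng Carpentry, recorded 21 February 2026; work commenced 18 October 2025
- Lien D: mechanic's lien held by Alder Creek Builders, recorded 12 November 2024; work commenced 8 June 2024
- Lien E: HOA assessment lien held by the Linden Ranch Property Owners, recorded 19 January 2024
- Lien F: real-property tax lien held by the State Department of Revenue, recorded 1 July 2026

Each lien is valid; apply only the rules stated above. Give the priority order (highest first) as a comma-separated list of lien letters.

Effective dates: B was recorded 82 days after the deed — beyond 15 days — so no relation-back applies; C relates back to 18 October 2025 (work commenced); D relates back to 8 June 2024 (work commenced).
F is a real-property tax lien and takes priority over every other lien.
The other liens, earliest effective date first: E (19 January 2024), D (8 June 2024), B (16 June 2024), A (17 September 2025), C (18 October 2025).
Since B is not senior to F, the subordination leaves the order unchanged.

F, E, D, B, A, C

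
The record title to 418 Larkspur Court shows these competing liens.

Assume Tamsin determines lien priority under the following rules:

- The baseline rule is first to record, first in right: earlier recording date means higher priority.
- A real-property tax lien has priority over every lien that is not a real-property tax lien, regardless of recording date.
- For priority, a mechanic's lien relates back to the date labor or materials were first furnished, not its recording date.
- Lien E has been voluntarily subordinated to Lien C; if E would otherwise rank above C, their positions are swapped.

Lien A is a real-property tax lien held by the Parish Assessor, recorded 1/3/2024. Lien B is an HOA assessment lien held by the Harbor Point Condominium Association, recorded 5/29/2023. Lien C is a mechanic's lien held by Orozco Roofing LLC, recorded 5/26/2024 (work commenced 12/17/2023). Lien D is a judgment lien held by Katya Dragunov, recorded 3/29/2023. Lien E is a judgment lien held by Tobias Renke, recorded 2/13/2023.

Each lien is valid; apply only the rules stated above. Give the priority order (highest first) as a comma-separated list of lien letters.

First, effective dates: C relates back to 12/17/2023 (work commenced).
As a real-property tax lien, A is senior to every other lien.
Remaining liens by effective date: E (2/13/2023), D (3/29/2023), B (5/29/2023), C (12/17/2023).
E would otherwise be senior to C, so under the subordination agreement E and C exchange positions.

A, C, D, B, E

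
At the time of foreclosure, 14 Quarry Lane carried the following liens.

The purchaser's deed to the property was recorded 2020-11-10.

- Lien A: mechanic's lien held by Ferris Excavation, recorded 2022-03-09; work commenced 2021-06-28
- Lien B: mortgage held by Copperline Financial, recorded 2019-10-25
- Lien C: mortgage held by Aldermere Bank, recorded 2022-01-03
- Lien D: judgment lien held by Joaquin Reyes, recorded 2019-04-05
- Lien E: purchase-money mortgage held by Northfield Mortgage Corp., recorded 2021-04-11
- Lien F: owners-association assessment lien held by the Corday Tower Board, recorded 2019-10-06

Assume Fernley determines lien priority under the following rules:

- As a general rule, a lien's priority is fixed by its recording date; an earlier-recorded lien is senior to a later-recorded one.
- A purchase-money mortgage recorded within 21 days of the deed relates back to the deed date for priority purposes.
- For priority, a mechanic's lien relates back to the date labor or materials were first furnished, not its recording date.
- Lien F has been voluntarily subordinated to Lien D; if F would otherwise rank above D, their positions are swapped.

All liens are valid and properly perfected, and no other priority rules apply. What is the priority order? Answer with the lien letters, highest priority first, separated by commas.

Effective dates after the stated exceptions: A relates back to 2021-06-28 (work commenced); E was recorded 152 days after the deed, outside the 21-day window, so it keeps its recording date.
By effective date, earliest first: D (2019-04-05), F (2019-10-06), B (2019-10-25), E (2021-04-11), A (2021-06-28), C (2022-01-03).
F is already junior to D, so the subordination agreement changes nothing.

D, F, B, E, A, C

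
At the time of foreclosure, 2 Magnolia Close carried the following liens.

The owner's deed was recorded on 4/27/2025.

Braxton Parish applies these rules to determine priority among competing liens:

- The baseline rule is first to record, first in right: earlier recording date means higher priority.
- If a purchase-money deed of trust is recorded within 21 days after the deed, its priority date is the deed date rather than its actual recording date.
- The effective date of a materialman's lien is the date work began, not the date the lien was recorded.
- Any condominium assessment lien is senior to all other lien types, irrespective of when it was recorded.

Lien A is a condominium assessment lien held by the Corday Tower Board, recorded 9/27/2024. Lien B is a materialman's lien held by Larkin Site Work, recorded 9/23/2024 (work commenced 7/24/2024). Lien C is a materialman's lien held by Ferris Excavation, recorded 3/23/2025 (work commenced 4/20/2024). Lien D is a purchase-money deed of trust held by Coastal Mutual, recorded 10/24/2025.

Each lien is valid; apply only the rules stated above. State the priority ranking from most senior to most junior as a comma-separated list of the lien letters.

First, effective dates: B relates back to 7/24/2024 (work commenced); C's effective date is 4/20/2024, when work began; D was recorded 180 days after the deed, outside the 21-day window, so it keeps its recording date.
A is a condominium assessment lien, so it outranks all other liens regardless of date.
The other liens, earliest effective date first: C (4/20/2024), B (7/24/2024), D (10/24/2025).

A, C, B, D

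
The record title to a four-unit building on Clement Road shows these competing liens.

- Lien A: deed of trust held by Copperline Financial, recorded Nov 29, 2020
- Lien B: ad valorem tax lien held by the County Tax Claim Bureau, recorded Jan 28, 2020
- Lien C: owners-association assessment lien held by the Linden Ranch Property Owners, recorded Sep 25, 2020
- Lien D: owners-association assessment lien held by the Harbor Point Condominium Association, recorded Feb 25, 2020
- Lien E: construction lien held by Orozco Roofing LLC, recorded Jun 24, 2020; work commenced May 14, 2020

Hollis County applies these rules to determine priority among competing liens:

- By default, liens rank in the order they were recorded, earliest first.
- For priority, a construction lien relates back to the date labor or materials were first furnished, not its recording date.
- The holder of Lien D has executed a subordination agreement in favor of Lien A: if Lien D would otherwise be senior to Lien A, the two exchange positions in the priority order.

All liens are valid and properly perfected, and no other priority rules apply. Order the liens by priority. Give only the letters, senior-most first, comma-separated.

B, A, E, C, D

First, effective dates: E's effective date is May 14, 2020, when work began.
By effective date, earliest first: B (Jan 28, 2020), D (Feb 25, 2020), E (May 14, 2020), C (Sep 25, 2020), A (Nov 29, 2020).
Because D would otherwise rank above A, the subordination swaps them.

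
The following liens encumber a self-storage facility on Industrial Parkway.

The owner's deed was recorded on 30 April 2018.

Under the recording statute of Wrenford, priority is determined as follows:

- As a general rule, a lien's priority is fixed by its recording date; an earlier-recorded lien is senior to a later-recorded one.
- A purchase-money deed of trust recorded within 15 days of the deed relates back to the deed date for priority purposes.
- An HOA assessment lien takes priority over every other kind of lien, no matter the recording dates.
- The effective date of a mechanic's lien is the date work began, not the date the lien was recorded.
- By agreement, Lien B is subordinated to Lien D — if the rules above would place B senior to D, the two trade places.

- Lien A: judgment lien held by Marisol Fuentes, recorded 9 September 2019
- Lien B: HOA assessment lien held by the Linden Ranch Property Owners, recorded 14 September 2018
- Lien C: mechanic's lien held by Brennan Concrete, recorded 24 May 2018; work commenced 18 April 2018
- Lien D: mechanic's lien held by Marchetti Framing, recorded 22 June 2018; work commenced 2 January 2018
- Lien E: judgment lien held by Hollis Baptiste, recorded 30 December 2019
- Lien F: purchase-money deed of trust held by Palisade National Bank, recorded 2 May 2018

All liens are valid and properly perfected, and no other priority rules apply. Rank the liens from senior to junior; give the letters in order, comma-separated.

Adjusting effective dates: C is treated as recorded 18 April 2018, the work-commencement date; D relates back to 2 January 2018 (work commenced); F relates back to the deed date 30 April 2018.
As an HOA assessment lien, B is senior to every other lien.
The other liens, earliest effective date first: D (2 January 2018), C (18 April 2018), F (30 April 2018), A (9 September 2019), E (30 December 2019).
Because B would otherwise rank above D, the subordination swaps them.

D, B, C, F, A, E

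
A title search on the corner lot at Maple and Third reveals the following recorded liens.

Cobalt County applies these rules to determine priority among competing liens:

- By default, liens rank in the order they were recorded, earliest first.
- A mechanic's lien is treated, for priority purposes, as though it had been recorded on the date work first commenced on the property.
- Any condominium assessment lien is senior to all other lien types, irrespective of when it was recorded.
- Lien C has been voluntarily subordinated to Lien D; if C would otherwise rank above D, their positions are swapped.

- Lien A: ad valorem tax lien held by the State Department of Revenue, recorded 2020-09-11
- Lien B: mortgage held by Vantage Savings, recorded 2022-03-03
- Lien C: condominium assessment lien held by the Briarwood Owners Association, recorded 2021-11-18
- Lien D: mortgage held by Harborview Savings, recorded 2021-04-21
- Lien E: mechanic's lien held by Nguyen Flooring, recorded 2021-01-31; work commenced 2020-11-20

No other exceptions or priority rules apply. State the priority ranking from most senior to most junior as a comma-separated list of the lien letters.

Adjusting effective dates: E is treated as recorded 2020-11-20, the work-commencement date.
C is a condominium assessment lien, so it outranks all other liens regardless of date.
Ordering the rest by effective date: A (2020-09-11), E (2020-11-20), D (2021-04-21), B (2022-03-03).
C would otherwise be senior to D, so under the subordination agreement C and D exchange positions.

D, A, E, C, B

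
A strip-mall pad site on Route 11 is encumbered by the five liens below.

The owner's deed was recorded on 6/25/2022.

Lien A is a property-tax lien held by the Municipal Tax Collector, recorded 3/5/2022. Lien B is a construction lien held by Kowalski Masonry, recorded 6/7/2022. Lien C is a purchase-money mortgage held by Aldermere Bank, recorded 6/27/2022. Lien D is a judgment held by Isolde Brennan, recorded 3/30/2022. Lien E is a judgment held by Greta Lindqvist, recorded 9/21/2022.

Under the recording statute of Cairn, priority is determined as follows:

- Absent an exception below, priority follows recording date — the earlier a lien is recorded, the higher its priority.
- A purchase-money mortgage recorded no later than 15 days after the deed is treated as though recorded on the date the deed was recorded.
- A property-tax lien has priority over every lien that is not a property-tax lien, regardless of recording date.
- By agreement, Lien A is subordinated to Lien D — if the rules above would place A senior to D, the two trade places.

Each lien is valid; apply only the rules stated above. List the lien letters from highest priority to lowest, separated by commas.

D, A, B, C, E

Adjusting effective dates: C's effective date is the deed date, 6/25/2022.
A is a property-tax lien and takes priority over every other lien.
The other liens, earliest effective date first: D (3/30/2022), B (6/7/2022), C (6/25/2022), E (9/21/2022).
A would otherwise be senior to D, so under the subordination agreement A and D exchange positions.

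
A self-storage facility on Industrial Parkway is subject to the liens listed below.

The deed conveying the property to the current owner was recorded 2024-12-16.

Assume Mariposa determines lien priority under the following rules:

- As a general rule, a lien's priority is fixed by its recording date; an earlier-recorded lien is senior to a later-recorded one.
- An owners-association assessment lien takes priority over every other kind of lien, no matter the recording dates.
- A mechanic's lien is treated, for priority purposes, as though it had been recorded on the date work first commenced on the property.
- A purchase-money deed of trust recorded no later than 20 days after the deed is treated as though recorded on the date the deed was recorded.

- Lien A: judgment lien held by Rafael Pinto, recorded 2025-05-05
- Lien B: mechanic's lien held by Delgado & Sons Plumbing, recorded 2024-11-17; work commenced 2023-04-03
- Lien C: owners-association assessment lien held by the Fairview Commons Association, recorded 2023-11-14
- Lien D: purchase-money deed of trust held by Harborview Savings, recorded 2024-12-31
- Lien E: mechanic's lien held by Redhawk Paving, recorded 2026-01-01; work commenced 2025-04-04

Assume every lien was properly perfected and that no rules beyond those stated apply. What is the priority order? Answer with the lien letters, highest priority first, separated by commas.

C, B, D, E, A

First, effective dates: B is treated as recorded 2023-04-03, the work-commencement date; D was recorded within the 20-day window, so its effective date is the deed date 2024-12-16; E's effective date is 2025-04-04, when work began.
C is an owners-association assessment lien, so it outranks all other liens regardless of date.
Remaining liens by effective date: B (2023-04-03), D (2024-12-16), E (2025-04-04), A (2025-05-05).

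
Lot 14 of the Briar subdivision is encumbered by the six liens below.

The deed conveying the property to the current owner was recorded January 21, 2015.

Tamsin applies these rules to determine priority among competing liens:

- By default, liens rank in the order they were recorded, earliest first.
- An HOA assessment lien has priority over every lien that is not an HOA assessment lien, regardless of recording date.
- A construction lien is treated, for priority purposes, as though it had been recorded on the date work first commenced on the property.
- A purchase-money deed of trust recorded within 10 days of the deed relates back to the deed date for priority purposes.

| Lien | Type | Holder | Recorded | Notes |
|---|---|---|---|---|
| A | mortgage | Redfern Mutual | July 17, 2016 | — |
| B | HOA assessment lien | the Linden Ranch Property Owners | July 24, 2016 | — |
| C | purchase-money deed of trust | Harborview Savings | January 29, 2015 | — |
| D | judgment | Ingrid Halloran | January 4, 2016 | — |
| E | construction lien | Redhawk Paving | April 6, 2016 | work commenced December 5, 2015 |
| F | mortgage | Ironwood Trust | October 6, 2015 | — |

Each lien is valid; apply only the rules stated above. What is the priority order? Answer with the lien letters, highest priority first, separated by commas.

First, effective dates: C was recorded within the 10-day window, so its effective date is the deed date January 21, 2015; E's effective date is December 5, 2015, when work began.
B is an HOA assessment lien and takes priority over every other lien.
Among the remaining liens, by effective date: C (January 21, 2015), F (October 6, 2015), E (December 5, 2015), D (January 4, 2016), A (July 17, 2016).

B, C, F, E, D, A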